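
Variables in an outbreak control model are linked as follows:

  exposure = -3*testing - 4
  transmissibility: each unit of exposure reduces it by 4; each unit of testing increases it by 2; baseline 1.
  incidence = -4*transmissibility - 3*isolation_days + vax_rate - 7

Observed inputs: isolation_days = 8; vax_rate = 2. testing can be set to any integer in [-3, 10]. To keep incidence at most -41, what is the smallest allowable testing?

testing = -1

Substituting into the transmissibility equation gives transmissibility = 14*testing + 17.
Substituting into the incidence equation gives incidence = -56*testing - 97.
Require -56*testing - 97 ≤ -41, so testing ≥ -1.
The smallest integer in [-3, 10] satisfying this is -1.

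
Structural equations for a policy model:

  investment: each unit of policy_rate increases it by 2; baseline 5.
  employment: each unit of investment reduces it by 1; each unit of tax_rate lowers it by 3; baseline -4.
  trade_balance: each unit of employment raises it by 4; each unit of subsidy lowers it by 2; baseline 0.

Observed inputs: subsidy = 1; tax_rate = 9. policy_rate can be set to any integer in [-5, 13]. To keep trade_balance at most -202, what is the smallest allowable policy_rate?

Substituting into the employment equation gives employment = -2*policy_rate - 36.
Substituting into the trade_balance equation gives trade_balance = -8*policy_rate - 146.
Require -8*policy_rate - 146 ≤ -202, so policy_rate ≥ 7.
The smallest integer in [-5, 13] satisfying this is 7.

policy_rate = 7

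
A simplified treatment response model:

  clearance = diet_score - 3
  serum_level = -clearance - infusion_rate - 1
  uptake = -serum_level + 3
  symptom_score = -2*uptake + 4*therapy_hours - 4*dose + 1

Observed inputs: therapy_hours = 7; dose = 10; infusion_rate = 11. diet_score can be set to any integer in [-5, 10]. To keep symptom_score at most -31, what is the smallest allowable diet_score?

Substituting into the serum_level equation gives serum_level = -diet_score - 9.
Substituting into the uptake equation gives uptake = diet_score + 12.
Substituting into the symptom_score equation gives symptom_score = -2*diet_score - 35.
Require -2*diet_score - 35 ≤ -31, so diet_score ≥ -2.
The smallest integer in [-5, 10] satisfying this is -2.

diet_score = -2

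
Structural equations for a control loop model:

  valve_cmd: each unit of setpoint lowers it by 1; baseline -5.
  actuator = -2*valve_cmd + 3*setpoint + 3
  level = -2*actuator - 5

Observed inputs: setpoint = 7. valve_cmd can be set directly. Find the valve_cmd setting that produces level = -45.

valve_cmd = 2

Intervening on valve_cmd fixes its value directly, overriding its dependence on setpoint.
Substituting into the actuator equation gives actuator = -2*valve_cmd + 24.
So level = 4*valve_cmd - 53.
Solve 4*valve_cmd - 53 = -45: valve_cmd = (-45 + 53) / 4 = 2.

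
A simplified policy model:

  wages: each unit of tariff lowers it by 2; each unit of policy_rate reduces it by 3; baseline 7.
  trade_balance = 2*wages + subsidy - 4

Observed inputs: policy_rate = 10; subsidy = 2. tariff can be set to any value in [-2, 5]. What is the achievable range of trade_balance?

Substituting into the wages equation gives wages = -2*tariff - 23.
So trade_balance = -4*tariff - 48.
Linear in tariff, so extremes are at the endpoints: tariff = -2 gives trade_balance = -40; tariff = 5 gives trade_balance = -68.

-68 to -40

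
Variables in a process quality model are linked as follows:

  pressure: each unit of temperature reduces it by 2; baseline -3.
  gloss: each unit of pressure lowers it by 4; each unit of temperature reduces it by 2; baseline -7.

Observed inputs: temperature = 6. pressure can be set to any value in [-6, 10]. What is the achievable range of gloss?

Intervening on pressure fixes its value directly, overriding its dependence on temperature.
Substituting into the gloss equation gives gloss = -4*pressure - 19.
Linear in pressure, so extremes are at the endpoints: pressure = -6 gives gloss = 5; pressure = 10 gives gloss = -59.

-59 to 5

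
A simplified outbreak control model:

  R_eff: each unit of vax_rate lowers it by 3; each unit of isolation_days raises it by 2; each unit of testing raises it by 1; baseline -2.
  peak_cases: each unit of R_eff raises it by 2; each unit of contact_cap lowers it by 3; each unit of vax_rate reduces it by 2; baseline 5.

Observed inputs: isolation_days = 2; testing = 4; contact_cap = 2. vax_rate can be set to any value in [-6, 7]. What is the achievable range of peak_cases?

-45 to 59

Substituting into the R_eff equation gives R_eff = -3*vax_rate + 6.
Substituting into the peak_cases equation gives peak_cases = -8*vax_rate + 11.
Linear in vax_rate, so extremes are at the endpoints: vax_rate = -6 gives peak_cases = 59; vax_rate = 7 gives peak_cases = -45.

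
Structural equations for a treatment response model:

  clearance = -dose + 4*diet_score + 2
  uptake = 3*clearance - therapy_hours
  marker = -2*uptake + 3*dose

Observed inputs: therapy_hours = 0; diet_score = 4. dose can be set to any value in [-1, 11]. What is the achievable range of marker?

-117 to -9

Substituting into the clearance equation gives clearance = -dose + 18.
Substituting into the uptake equation gives uptake = -3*dose + 54.
Substituting into the marker equation gives marker = 9*dose - 108.
Linear in dose, so extremes are at the endpoints: dose = -1 gives marker = -117; dose = 11 gives marker = -9.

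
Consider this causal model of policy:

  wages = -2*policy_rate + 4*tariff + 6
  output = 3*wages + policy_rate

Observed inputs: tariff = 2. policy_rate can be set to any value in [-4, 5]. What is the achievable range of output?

17 to 62

Substituting into the wages equation gives wages = -2*policy_rate + 14.
Substituting into the output equation gives output = -5*policy_rate + 42.
Linear in policy_rate, so extremes are at the endpoints: policy_rate = -4 gives output = 62; policy_rate = 5 gives output = 17.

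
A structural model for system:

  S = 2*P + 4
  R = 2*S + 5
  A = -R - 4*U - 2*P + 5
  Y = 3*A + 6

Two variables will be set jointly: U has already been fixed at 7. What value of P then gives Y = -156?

P = 3

With U held at 7:
Substituting into the R equation gives R = 4*P + 13.
Substituting into the A equation gives A = -6*P - 36.
Y becomes -18*P - 102.
Solve -18*P - 102 = -156: P = (-156 + 102) / -18 = 3.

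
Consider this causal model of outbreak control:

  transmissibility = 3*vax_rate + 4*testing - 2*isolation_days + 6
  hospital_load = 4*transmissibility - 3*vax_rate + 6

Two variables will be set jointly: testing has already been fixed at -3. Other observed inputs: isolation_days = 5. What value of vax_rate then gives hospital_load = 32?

vax_rate = 10

With testing held at -3:
Substituting into the transmissibility equation gives transmissibility = 3*vax_rate - 16.
Substituting into the hospital_load equation gives hospital_load = 9*vax_rate - 58.
Solve 9*vax_rate - 58 = 32: vax_rate = (32 + 58) / 9 = 10.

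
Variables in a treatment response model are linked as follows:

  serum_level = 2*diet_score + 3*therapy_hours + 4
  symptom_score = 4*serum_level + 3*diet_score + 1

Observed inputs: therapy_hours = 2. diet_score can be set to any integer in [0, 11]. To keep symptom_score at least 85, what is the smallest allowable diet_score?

diet_score = 4

Substituting into the serum_level equation gives serum_level = 2*diet_score + 10.
Substituting into the symptom_score equation gives symptom_score = 11*diet_score + 41.
Require 11*diet_score + 41 ≥ 85, so diet_score ≥ 4.
The smallest integer in [0, 11] satisfying this is 4.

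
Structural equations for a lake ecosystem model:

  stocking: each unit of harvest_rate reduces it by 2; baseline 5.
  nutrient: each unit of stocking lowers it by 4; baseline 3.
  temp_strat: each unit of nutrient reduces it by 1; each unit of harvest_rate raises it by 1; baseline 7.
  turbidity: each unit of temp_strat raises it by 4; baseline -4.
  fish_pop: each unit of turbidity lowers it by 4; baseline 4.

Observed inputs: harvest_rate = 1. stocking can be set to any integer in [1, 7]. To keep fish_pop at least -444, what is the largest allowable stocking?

stocking = 6

Intervening on stocking fixes its value directly, overriding its dependence on harvest_rate.
Substituting into the temp_strat equation gives temp_strat = 4*stocking + 5.
This gives turbidity = 16*stocking + 16.
Substituting into the fish_pop equation gives fish_pop = -64*stocking - 60.
Require -64*stocking - 60 ≥ -444, so stocking ≤ 6.
The largest integer in [1, 7] satisfying this is 6.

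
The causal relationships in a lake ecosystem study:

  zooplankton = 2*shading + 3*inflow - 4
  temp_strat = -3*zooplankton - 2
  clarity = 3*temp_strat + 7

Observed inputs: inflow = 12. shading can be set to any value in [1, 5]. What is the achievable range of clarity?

-377 to -305

Substituting into the zooplankton equation gives zooplankton = 2*shading + 32.
This gives temp_strat = -6*shading - 98.
Substituting into the clarity equation gives clarity = -18*shading - 287.
Linear in shading, so extremes are at the endpoints: shading = 1 gives clarity = -305; shading = 5 gives clarity = -377.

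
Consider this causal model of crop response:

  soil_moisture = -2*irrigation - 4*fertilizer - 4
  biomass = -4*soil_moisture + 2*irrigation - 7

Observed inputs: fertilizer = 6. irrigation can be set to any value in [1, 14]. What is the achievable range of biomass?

Substituting into the soil_moisture equation gives soil_moisture = -2*irrigation - 28.
Substituting into the biomass equation gives biomass = 10*irrigation + 105.
Linear in irrigation, so extremes are at the endpoints: irrigation = 1 gives biomass = 115; irrigation = 14 gives biomass = 245.

115 to 245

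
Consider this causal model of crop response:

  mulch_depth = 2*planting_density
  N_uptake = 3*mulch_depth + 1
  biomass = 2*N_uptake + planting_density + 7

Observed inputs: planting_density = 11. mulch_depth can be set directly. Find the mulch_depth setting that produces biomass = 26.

Intervening on mulch_depth fixes its value directly, overriding its dependence on planting_density.
Substituting into the biomass equation gives biomass = 6*mulch_depth + 20.
Solve 6*mulch_depth + 20 = 26: mulch_depth = (26 - 20) / 6 = 1.

mulch_depth = 1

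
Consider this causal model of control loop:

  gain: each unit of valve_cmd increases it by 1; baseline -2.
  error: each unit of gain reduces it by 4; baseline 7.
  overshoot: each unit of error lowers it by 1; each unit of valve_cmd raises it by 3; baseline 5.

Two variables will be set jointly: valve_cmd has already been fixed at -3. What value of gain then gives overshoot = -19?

gain = -2

With valve_cmd held at -3:
Intervening on gain fixes its value directly, overriding its dependence on valve_cmd.
Substituting into the overshoot equation gives overshoot = 4*gain - 11.
Solve 4*gain - 11 = -19: gain = (-19 + 11) / 4 = -2.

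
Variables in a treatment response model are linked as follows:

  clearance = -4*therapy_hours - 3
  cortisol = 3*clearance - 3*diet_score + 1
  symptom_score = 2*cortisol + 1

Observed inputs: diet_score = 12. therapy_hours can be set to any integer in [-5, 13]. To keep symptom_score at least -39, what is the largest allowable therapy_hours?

therapy_hours = -2

Substituting into the cortisol equation gives cortisol = -12*therapy_hours - 44.
Substituting into the symptom_score equation gives symptom_score = -24*therapy_hours - 87.
Require -24*therapy_hours - 87 ≥ -39, so therapy_hours ≤ -2.
The largest integer in [-5, 13] satisfying this is -2.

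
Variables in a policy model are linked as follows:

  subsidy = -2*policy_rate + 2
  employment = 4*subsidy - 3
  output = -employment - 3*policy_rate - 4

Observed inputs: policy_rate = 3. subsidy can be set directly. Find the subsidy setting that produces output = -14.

subsidy = 1

Intervening on subsidy fixes its value directly, overriding its dependence on policy_rate.
Substituting into the output equation gives output = -4*subsidy - 10.
Solve -4*subsidy - 10 = -14: subsidy = (-14 + 10) / -4 = 1.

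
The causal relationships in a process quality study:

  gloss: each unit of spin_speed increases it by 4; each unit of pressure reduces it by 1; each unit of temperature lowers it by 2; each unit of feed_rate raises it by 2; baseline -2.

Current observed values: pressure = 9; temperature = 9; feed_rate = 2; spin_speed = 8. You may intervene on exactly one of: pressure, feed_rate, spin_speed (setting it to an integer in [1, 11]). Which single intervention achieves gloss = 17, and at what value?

set feed_rate = 7

Intervening on pressure: gloss = -pressure + 16. Reaching 17 requires pressure = -1, outside [1, 11].
Intervening on feed_rate: with other inputs at their observed values, gloss = 2*feed_rate + 3. Solving for 17 gives feed_rate = 7, within [1, 11].
Intervening on spin_speed: gloss = 4*spin_speed - 25. Reaching 17 requires spin_speed = 21/2, not an integer.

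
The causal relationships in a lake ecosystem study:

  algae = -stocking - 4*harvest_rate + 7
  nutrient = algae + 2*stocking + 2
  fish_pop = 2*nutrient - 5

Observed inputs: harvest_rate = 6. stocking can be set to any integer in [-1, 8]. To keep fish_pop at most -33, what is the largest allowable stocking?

Substituting into the algae equation gives algae = -stocking - 17.
Substituting into the nutrient equation gives nutrient = stocking - 15.
Substituting into the fish_pop equation gives fish_pop = 2*stocking - 35.
Require 2*stocking - 35 ≤ -33, so stocking ≤ 1.
The largest integer in [-1, 8] satisfying this is 1.

stocking = 1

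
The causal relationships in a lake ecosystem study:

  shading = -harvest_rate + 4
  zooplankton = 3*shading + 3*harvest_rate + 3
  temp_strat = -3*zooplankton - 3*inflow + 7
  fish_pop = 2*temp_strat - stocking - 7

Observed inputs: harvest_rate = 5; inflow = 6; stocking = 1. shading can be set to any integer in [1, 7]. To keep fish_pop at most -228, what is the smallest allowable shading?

Intervening on shading fixes its value directly, overriding its dependence on harvest_rate.
Substituting into the zooplankton equation gives zooplankton = 3*shading + 18.
Substituting into the temp_strat equation gives temp_strat = -9*shading - 65.
fish_pop becomes -18*shading - 138.
Require -18*shading - 138 ≤ -228, so shading ≥ 5.
The smallest integer in [1, 7] satisfying this is 5.

shading = 5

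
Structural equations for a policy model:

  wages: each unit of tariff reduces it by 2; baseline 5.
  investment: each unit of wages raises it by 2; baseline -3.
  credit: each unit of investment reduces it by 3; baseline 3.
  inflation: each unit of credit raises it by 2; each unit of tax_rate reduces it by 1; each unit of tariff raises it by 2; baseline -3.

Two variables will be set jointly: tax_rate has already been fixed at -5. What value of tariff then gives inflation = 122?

With tax_rate held at -5:
Substituting into the investment equation gives investment = -4*tariff + 7.
credit becomes 12*tariff - 18.
inflation becomes 26*tariff - 34.
Solve 26*tariff - 34 = 122: tariff = (122 + 34) / 26 = 6.

tariff = 6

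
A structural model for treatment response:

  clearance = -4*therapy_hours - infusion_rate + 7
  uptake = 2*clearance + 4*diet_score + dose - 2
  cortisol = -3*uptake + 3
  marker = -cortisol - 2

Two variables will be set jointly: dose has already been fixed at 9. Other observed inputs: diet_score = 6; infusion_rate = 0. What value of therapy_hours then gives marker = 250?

therapy_hours = -5

With dose held at 9:
Substituting into the clearance equation gives clearance = -4*therapy_hours + 7.
Substituting into the uptake equation gives uptake = -8*therapy_hours + 45.
Substituting into the cortisol equation gives cortisol = 24*therapy_hours - 132.
So marker = -24*therapy_hours + 130.
Solve -24*therapy_hours + 130 = 250: therapy_hours = (250 - 130) / -24 = -5.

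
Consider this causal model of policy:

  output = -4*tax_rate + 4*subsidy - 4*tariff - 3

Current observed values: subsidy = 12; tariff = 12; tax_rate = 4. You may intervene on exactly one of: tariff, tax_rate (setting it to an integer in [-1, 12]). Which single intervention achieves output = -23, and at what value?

set tax_rate = 5

Intervening on tariff: output = -4*tariff + 29. Reaching -23 requires tariff = 13, outside [-1, 12].
Intervening on tax_rate: with other inputs at their observed values, output = -4*tax_rate - 3. Solving for -23 gives tax_rate = 5, within [-1, 12].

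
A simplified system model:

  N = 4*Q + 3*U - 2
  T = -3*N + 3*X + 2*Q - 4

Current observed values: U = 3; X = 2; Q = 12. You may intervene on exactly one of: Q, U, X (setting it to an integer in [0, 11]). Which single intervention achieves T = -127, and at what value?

Intervening on Q: T = -10*Q - 19. Reaching -127 requires Q = 54/5, not an integer.
Intervening on U: T = -9*U - 112. Reaching -127 requires U = 5/3, not an integer.
Intervening on X: with other inputs at their observed values, T = 3*X - 145. Solving for -127 gives X = 6, within [0, 11].

set X = 6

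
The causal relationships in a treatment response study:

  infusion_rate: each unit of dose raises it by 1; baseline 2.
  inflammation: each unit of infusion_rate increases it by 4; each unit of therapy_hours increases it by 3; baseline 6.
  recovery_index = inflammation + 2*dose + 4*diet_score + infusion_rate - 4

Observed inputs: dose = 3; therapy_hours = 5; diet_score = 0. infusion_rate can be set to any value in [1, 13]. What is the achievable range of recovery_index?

Intervening on infusion_rate fixes its value directly, overriding its dependence on dose.
Substituting into the inflammation equation gives inflammation = 4*infusion_rate + 21.
Substituting into the recovery_index equation gives recovery_index = 5*infusion_rate + 23.
Linear in infusion_rate, so extremes are at the endpoints: infusion_rate = 1 gives recovery_index = 28; infusion_rate = 13 gives recovery_index = 88.

28 to 88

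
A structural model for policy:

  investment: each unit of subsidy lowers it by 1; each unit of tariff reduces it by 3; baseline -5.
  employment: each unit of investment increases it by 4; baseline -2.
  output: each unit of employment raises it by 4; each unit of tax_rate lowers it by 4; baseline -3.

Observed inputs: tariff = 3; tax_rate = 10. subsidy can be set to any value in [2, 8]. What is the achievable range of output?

-403 to -307

Substituting into the investment equation gives investment = -subsidy - 14.
So employment = -4*subsidy - 58.
output becomes -16*subsidy - 275.
Linear in subsidy, so extremes are at the endpoints: subsidy = 2 gives output = -307; subsidy = 8 gives output = -403.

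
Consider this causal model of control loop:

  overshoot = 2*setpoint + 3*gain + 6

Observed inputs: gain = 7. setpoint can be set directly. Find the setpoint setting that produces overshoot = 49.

Substituting into the overshoot equation gives overshoot = 2*setpoint + 27.
Solve 2*setpoint + 27 = 49: setpoint = (49 - 27) / 2 = 11.

setpoint = 11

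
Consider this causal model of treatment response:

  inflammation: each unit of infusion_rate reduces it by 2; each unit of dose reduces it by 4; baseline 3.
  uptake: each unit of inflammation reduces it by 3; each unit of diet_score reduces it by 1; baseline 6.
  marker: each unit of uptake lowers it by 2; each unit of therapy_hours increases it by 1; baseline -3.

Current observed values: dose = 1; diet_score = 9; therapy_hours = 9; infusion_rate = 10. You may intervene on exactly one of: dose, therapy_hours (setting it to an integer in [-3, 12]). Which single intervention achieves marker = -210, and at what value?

set dose = 5

Intervening on dose: with other inputs at their observed values, marker = -24*dose - 90. Solving for -210 gives dose = 5, within [-3, 12].
Intervening on therapy_hours: marker = therapy_hours - 123. Reaching -210 requires therapy_hours = -87, outside [-3, 12].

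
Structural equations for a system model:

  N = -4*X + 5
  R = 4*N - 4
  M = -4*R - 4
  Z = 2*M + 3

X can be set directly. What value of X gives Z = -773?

X = -5

Substituting into the R equation gives R = -16*X + 16.
Substituting into the M equation gives M = 64*X - 68.
So Z = 128*X - 133.
Solve 128*X - 133 = -773: X = (-773 + 133) / 128 = -5.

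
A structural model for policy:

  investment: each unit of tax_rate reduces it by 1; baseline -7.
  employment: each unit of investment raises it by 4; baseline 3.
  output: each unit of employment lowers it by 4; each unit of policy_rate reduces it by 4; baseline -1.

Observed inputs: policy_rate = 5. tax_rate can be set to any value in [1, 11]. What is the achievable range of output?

Substituting into the employment equation gives employment = -4*tax_rate - 25.
Substituting into the output equation gives output = 16*tax_rate + 79.
Linear in tax_rate, so extremes are at the endpoints: tax_rate = 1 gives output = 95; tax_rate = 11 gives output = 255.

95 to 255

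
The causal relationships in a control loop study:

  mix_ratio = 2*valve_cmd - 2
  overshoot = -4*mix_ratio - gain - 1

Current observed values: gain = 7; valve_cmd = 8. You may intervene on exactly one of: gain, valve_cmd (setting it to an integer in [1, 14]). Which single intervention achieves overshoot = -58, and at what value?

Intervening on gain: with other inputs at their observed values, overshoot = -gain - 57. Solving for -58 gives gain = 1, within [1, 14].
Intervening on valve_cmd: overshoot = -8*valve_cmd. Reaching -58 requires valve_cmd = 29/4, not an integer.

set gain = 1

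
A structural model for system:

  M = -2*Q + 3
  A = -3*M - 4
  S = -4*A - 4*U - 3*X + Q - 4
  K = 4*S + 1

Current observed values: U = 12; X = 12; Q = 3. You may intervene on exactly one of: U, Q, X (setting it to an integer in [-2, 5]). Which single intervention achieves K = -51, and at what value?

set Q = -1

Intervening on U: K = -16*U - 227. Reaching -51 requires U = -11, outside [-2, 5].
Intervening on Q: with other inputs at their observed values, K = -92*Q - 143. Solving for -51 gives Q = -1, within [-2, 5].
Intervening on X: K = -12*X - 275. Reaching -51 requires X = -56/3, not an integer.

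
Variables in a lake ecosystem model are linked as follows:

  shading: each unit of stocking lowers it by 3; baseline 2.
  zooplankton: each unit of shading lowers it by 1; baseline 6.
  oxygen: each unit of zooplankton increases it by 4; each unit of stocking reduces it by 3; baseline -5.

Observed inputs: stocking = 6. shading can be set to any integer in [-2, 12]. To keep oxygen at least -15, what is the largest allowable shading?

shading = 4

Intervening on shading fixes its value directly, overriding its dependence on stocking.
Substituting into the oxygen equation gives oxygen = -4*shading + 1.
Require -4*shading + 1 ≥ -15, so shading ≤ 4.
The largest integer in [-2, 12] satisfying this is 4.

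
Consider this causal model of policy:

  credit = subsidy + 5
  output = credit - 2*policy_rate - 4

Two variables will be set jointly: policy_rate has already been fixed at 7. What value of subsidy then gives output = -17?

With policy_rate held at 7:
Substituting into the output equation gives output = subsidy - 13.
Solve subsidy - 13 = -17: subsidy = (-17 + 13) / 1 = -4.

subsidy = -4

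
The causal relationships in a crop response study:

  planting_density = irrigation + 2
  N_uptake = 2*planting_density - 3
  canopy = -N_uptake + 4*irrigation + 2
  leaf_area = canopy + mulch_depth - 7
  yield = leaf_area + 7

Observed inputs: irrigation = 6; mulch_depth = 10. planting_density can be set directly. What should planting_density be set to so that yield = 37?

Intervening on planting_density fixes its value directly, overriding its dependence on irrigation.
Substituting into the canopy equation gives canopy = -2*planting_density + 29.
Substituting into the leaf_area equation gives leaf_area = -2*planting_density + 32.
Substituting into the yield equation gives yield = -2*planting_density + 39.
Solve -2*planting_density + 39 = 37: planting_density = (37 - 39) / -2 = 1.

planting_density = 1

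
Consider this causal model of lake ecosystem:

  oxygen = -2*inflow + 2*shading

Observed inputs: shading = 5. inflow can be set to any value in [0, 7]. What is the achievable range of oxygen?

Substituting into the oxygen equation gives oxygen = -2*inflow + 10.
Linear in inflow, so extremes are at the endpoints: inflow = 0 gives oxygen = 10; inflow = 7 gives oxygen = -4.

-4 to 10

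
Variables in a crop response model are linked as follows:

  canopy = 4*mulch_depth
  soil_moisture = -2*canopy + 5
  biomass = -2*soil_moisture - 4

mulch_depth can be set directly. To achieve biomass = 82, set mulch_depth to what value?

mulch_depth = 6

Substituting into the soil_moisture equation gives soil_moisture = -8*mulch_depth + 5.
So biomass = 16*mulch_depth - 14.
Solve 16*mulch_depth - 14 = 82: mulch_depth = (82 + 14) / 16 = 6.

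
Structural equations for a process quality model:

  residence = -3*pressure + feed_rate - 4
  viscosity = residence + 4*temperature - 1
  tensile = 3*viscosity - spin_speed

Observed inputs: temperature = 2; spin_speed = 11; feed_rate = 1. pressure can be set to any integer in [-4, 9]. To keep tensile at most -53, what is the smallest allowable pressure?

Substituting into the residence equation gives residence = -3*pressure - 3.
This gives viscosity = -3*pressure + 4.
Substituting into the tensile equation gives tensile = -9*pressure + 1.
Require -9*pressure + 1 ≤ -53, so pressure ≥ 6.
The smallest integer in [-4, 9] satisfying this is 6.

pressure = 6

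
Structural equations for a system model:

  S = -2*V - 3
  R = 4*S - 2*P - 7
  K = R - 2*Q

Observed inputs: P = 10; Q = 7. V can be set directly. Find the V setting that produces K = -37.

V = -2

Substituting into the R equation gives R = -8*V - 39.
Substituting into the K equation gives K = -8*V - 53.
Solve -8*V - 53 = -37: V = (-37 + 53) / -8 = -2.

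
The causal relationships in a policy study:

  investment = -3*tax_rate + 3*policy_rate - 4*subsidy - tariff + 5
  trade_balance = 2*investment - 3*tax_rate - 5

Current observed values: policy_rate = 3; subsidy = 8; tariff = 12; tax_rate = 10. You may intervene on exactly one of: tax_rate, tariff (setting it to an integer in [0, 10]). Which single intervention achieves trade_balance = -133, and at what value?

set tariff = 1

Intervening on tax_rate: trade_balance = -9*tax_rate - 65. Reaching -133 requires tax_rate = 68/9, not an integer.
Intervening on tariff: with other inputs at their observed values, trade_balance = -2*tariff - 131. Solving for -133 gives tariff = 1, within [0, 10].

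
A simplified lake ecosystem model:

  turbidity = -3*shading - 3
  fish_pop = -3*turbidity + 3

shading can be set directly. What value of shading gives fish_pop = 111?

shading = 11

Substituting into the fish_pop equation gives fish_pop = 9*shading + 12.
Solve 9*shading + 12 = 111: shading = (111 - 12) / 9 = 11.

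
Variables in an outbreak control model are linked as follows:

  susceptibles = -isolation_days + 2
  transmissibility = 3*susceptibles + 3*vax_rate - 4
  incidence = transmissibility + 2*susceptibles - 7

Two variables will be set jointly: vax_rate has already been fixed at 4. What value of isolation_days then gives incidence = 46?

With vax_rate held at 4:
Substituting into the transmissibility equation gives transmissibility = -3*isolation_days + 14.
So incidence = -5*isolation_days + 11.
Solve -5*isolation_days + 11 = 46: isolation_days = (46 - 11) / -5 = -7.

isolation_days = -7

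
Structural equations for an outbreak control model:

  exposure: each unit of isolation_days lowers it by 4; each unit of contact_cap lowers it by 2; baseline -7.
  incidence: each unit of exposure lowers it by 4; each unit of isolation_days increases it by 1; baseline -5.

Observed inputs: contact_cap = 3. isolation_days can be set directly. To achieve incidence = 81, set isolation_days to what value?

Substituting into the exposure equation gives exposure = -4*isolation_days - 13.
Substituting into the incidence equation gives incidence = 17*isolation_days + 47.
Solve 17*isolation_days + 47 = 81: isolation_days = (81 - 47) / 17 = 2.

isolation_days = 2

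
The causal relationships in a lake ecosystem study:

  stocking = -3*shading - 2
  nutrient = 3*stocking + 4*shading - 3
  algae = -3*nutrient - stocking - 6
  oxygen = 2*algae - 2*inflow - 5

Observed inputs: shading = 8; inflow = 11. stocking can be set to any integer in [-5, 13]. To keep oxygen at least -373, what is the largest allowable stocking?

stocking = 8

Intervening on stocking fixes its value directly, overriding its dependence on shading.
Substituting into the nutrient equation gives nutrient = 3*stocking + 29.
This gives algae = -10*stocking - 93.
So oxygen = -20*stocking - 213.
Require -20*stocking - 213 ≥ -373, so stocking ≤ 8.
The largest integer in [-5, 13] satisfying this is 8.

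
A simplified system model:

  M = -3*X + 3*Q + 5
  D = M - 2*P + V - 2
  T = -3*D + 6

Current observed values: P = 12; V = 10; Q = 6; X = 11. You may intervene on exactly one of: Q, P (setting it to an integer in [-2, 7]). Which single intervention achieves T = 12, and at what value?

set P = 0

Intervening on Q: T = -9*Q + 138. Reaching 12 requires Q = 14, outside [-2, 7].
Intervening on P: with other inputs at their observed values, T = 6*P + 12. Solving for 12 gives P = 0, within [-2, 7].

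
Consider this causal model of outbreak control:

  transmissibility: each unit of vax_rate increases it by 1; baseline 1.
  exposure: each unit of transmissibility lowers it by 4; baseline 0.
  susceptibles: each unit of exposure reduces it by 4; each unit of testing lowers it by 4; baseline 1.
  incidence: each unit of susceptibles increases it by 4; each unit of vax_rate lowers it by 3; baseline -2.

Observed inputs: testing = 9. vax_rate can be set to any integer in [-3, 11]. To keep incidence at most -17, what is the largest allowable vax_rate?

Substituting into the exposure equation gives exposure = -4*vax_rate - 4.
So susceptibles = 16*vax_rate - 19.
So incidence = 61*vax_rate - 78.
Require 61*vax_rate - 78 ≤ -17, so vax_rate ≤ 1.
The largest integer in [-3, 11] satisfying this is 1.

vax_rate = 1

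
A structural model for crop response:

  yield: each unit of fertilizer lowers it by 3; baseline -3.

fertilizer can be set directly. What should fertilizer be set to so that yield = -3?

Solve -3*fertilizer - 3 = -3: fertilizer = (-3 + 3) / -3 = 0.

fertilizer = 0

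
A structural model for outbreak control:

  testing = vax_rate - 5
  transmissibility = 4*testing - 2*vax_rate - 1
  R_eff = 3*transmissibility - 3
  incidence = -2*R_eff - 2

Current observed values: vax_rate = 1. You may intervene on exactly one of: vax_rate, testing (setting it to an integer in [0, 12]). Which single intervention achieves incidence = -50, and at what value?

Intervening on vax_rate: incidence = -12*vax_rate + 130. Reaching -50 requires vax_rate = 15, outside [0, 12].
Intervening on testing: with other inputs at their observed values, incidence = -24*testing + 22. Solving for -50 gives testing = 3, within [0, 12].

set testing = 3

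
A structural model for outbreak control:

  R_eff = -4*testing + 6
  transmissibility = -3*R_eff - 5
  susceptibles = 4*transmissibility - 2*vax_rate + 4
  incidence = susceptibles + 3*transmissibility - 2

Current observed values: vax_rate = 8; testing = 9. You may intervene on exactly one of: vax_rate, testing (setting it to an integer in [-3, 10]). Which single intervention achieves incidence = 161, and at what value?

Intervening on vax_rate: incidence = -2*vax_rate + 597. Reaching 161 requires vax_rate = 218, outside [-3, 10].
Intervening on testing: with other inputs at their observed values, incidence = 84*testing - 175. Solving for 161 gives testing = 4, within [-3, 10].

set testing = 4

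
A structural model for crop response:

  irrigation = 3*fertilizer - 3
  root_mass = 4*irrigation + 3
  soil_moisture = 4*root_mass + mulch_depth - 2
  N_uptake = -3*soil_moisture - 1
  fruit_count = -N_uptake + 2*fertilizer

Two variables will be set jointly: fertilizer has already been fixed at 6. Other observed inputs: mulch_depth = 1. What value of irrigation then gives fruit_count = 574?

irrigation = 11

With fertilizer held at 6:
Intervening on irrigation fixes its value directly, overriding its dependence on fertilizer.
Substituting into the soil_moisture equation gives soil_moisture = 16*irrigation + 11.
Substituting into the N_uptake equation gives N_uptake = -48*irrigation - 34.
So fruit_count = 48*irrigation + 46.
Solve 48*irrigation + 46 = 574: irrigation = (574 - 46) / 48 = 11.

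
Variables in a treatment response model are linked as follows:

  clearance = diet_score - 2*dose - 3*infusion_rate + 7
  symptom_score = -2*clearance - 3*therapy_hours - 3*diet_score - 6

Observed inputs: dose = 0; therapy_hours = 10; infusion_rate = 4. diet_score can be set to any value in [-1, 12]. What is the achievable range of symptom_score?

-86 to -21

Substituting into the clearance equation gives clearance = diet_score - 5.
Substituting into the symptom_score equation gives symptom_score = -5*diet_score - 26.
Linear in diet_score, so extremes are at the endpoints: diet_score = -1 gives symptom_score = -21; diet_score = 12 gives symptom_score = -86.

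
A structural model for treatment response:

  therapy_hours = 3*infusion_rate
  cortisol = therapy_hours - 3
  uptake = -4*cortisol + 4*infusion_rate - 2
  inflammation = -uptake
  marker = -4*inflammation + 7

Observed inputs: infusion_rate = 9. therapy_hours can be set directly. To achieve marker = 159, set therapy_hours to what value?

Intervening on therapy_hours fixes its value directly, overriding its dependence on infusion_rate.
Substituting into the uptake equation gives uptake = -4*therapy_hours + 46.
Substituting into the inflammation equation gives inflammation = 4*therapy_hours - 46.
Substituting into the marker equation gives marker = -16*therapy_hours + 191.
Solve -16*therapy_hours + 191 = 159: therapy_hours = (159 - 191) / -16 = 2.

therapy_hours = 2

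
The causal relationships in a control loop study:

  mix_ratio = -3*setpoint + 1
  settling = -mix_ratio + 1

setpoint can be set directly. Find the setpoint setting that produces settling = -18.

setpoint = -6

Substituting into the settling equation gives settling = 3*setpoint.
Solve 3*setpoint = -18: setpoint = -18 / 3 = -6.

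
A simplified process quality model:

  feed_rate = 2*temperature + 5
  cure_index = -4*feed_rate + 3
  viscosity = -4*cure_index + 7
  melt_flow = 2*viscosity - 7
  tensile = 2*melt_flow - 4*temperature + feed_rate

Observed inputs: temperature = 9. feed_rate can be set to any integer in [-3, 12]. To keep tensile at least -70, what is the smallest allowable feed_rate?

Intervening on feed_rate fixes its value directly, overriding its dependence on temperature.
Substituting into the viscosity equation gives viscosity = 16*feed_rate - 5.
Substituting into the melt_flow equation gives melt_flow = 32*feed_rate - 17.
Substituting into the tensile equation gives tensile = 65*feed_rate - 70.
Require 65*feed_rate - 70 ≥ -70, so feed_rate ≥ 0.
The smallest integer in [-3, 12] satisfying this is 0.

feed_rate = 0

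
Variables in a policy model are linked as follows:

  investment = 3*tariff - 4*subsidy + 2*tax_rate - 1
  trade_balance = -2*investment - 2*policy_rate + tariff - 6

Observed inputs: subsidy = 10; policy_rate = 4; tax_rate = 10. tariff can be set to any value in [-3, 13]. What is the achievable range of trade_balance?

Substituting into the investment equation gives investment = 3*tariff - 21.
Substituting into the trade_balance equation gives trade_balance = -5*tariff + 28.
Linear in tariff, so extremes are at the endpoints: tariff = -3 gives trade_balance = 43; tariff = 13 gives trade_balance = -37.

-37 to 43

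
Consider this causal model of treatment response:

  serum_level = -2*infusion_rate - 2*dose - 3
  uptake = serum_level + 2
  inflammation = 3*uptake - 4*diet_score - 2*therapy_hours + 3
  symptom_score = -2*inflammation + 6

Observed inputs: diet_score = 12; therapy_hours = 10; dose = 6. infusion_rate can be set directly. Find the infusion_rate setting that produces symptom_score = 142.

infusion_rate = -6

Substituting into the serum_level equation gives serum_level = -2*infusion_rate - 15.
So uptake = -2*infusion_rate - 13.
Substituting into the inflammation equation gives inflammation = -6*infusion_rate - 104.
This gives symptom_score = 12*infusion_rate + 214.
Solve 12*infusion_rate + 214 = 142: infusion_rate = (142 - 214) / 12 = -6.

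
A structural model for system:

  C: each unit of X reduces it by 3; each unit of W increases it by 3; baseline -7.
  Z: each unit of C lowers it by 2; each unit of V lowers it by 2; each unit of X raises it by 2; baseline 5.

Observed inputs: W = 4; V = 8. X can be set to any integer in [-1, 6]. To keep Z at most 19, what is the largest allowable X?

X = 5

Substituting into the C equation gives C = -3*X + 5.
This gives Z = 8*X - 21.
Require 8*X - 21 ≤ 19, so X ≤ 5.
The largest integer in [-1, 6] satisfying this is 5.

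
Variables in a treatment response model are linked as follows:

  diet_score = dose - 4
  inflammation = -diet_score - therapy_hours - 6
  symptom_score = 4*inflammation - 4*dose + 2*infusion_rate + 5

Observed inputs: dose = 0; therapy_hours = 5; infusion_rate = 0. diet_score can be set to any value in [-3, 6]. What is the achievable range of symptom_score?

Intervening on diet_score fixes its value directly, overriding its dependence on dose.
Substituting into the inflammation equation gives inflammation = -diet_score - 11.
Substituting into the symptom_score equation gives symptom_score = -4*diet_score - 39.
Linear in diet_score, so extremes are at the endpoints: diet_score = -3 gives symptom_score = -27; diet_score = 6 gives symptom_score = -63.

-63 to -27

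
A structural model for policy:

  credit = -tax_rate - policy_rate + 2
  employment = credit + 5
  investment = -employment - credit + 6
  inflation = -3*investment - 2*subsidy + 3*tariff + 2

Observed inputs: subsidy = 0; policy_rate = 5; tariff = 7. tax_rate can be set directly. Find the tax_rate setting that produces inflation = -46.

Substituting into the credit equation gives credit = -tax_rate - 3.
Substituting into the employment equation gives employment = -tax_rate + 2.
investment becomes 2*tax_rate + 7.
So inflation = -6*tax_rate + 2.
Solve -6*tax_rate + 2 = -46: tax_rate = (-46 - 2) / -6 = 8.

tax_rate = 8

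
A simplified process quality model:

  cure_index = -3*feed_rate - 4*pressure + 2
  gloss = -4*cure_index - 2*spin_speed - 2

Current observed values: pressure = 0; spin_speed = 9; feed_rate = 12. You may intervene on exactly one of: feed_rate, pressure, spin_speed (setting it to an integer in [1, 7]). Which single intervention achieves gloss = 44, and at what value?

set feed_rate = 6

Intervening on feed_rate: with other inputs at their observed values, gloss = 12*feed_rate - 28. Solving for 44 gives feed_rate = 6, within [1, 7].
Intervening on pressure: gloss = 16*pressure + 116. Reaching 44 requires pressure = -9/2, not an integer.
Intervening on spin_speed: gloss = -2*spin_speed + 134. Reaching 44 requires spin_speed = 45, outside [1, 7].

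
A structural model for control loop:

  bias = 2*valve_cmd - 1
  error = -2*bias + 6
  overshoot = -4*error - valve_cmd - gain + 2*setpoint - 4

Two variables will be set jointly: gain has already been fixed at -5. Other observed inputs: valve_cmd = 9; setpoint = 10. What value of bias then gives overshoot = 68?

bias = 10

With gain held at -5:
Intervening on bias fixes its value directly, overriding its dependence on valve_cmd.
Substituting into the overshoot equation gives overshoot = 8*bias - 12.
Solve 8*bias - 12 = 68: bias = (68 + 12) / 8 = 10.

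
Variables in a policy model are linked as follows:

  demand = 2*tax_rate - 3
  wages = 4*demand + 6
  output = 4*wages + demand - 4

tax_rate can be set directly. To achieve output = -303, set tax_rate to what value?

tax_rate = -8

Substituting into the wages equation gives wages = 8*tax_rate - 6.
This gives output = 34*tax_rate - 31.
Solve 34*tax_rate - 31 = -303: tax_rate = (-303 + 31) / 34 = -8.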